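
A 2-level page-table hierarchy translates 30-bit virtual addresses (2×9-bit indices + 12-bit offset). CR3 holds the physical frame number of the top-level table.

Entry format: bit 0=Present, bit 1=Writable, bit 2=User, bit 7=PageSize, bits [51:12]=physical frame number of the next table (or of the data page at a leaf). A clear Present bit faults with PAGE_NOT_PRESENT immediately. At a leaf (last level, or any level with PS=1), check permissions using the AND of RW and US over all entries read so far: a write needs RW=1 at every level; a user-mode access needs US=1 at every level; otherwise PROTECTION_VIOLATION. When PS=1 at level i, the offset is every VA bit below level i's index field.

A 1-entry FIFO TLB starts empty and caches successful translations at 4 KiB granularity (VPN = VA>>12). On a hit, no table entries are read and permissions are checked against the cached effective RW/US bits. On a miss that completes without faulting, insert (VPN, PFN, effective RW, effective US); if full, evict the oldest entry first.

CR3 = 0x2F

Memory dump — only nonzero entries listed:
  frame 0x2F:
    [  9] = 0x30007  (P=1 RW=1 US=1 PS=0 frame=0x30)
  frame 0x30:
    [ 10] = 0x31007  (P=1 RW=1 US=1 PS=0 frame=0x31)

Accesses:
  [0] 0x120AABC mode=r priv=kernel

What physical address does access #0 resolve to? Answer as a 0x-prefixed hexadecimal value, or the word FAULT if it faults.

Trace:
#0 VA=0x120AABC (r,kernel):
  L0 @0x2F[9] → 0x30007  P=1,RW=1,US=1,PS=0
  L1 @0x30[10] → 0x31007  P=1,RW=1,US=1,PS=0
  ⇒ phys 0x31ABC  [2 reads]

Access #0 PA: 0x31ABC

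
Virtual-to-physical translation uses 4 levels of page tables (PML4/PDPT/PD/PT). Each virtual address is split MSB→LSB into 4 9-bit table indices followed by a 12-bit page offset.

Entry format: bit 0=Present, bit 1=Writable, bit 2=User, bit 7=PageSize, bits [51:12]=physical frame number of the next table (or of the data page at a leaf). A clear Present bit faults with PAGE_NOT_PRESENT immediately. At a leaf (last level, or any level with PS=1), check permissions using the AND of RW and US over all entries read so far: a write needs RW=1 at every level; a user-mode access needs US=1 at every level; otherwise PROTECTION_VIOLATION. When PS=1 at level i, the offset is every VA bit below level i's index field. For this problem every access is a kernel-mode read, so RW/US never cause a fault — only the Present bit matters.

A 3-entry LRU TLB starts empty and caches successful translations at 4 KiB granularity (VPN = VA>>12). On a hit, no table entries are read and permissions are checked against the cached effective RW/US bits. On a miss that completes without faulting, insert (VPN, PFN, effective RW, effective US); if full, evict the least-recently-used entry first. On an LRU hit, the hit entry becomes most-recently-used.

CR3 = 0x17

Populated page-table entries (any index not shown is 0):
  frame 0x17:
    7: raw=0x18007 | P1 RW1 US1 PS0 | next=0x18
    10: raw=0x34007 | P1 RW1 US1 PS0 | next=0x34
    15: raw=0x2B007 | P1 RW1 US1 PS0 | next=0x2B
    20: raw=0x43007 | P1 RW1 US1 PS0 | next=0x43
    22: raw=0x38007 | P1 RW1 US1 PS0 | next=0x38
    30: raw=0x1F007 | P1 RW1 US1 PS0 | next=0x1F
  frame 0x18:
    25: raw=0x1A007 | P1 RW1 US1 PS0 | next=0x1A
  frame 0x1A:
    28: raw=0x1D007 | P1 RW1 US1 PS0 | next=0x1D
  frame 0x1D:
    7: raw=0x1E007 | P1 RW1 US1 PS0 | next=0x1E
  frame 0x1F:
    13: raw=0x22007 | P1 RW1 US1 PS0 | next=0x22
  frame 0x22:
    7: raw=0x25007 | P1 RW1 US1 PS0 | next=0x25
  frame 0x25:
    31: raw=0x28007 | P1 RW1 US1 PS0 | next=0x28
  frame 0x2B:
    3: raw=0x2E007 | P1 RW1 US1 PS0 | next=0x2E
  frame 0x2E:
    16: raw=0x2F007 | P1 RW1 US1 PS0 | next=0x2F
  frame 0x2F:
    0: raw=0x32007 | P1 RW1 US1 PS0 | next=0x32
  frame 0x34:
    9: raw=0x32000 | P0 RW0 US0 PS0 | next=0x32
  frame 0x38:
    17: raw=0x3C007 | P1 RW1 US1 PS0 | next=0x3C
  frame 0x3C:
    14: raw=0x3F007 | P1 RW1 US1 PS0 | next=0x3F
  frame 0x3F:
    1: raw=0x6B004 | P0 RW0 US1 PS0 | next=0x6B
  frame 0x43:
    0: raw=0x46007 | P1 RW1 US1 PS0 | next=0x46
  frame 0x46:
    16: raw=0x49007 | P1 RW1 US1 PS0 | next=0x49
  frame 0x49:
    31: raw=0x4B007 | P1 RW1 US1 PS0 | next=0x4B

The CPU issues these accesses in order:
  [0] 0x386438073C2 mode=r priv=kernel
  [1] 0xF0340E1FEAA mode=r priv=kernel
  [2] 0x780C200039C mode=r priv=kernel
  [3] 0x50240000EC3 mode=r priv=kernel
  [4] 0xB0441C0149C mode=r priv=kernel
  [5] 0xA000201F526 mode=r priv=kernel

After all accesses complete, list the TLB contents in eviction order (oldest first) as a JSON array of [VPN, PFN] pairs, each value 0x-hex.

Trace:
#0 VA=0x386438073C2 (r,kernel):
  L0 @0x17[7] → 0x18007  P=1,RW=1,US=1,PS=0
  L1 @0x18[25] → 0x1A007  P=1,RW=1,US=1,PS=0
  L2 @0x1A[28] → 0x1D007  P=1,RW=1,US=1,PS=0
  L3 @0x1D[7] → 0x1E007  P=1,RW=1,US=1,PS=0
  ⇒ phys 0x1E3C2  [4 reads]
#1 VA=0xF0340E1FEAA (r,kernel):
  L0 @0x17[30] → 0x1F007  P=1,RW=1,US=1,PS=0
  L1 @0x1F[13] → 0x22007  P=1,RW=1,US=1,PS=0
  L2 @0x22[7] → 0x25007  P=1,RW=1,US=1,PS=0
  L3 @0x25[31] → 0x28007  P=1,RW=1,US=1,PS=0
  ⇒ phys 0x28EAA  [4 reads]
#2 VA=0x780C200039C (r,kernel):
  L0 @0x17[15] → 0x2B007  P=1,RW=1,US=1,PS=0
  L1 @0x2B[3] → 0x2E007  P=1,RW=1,US=1,PS=0
  L2 @0x2E[16] → 0x2F007  P=1,RW=1,US=1,PS=0
  L3 @0x2F[0] → 0x32007  P=1,RW=1,US=1,PS=0
  ⇒ phys 0x3239C  [4 reads]
#3 VA=0x50240000EC3 (r,kernel):
  L0 @0x17[10] → 0x34007  P=1,RW=1,US=1,PS=0
  L1 @0x34[9] → 0x32000  P=0,RW=0,US=0,PS=0
  ⇒ fault: PAGE_NOT_PRESENT  — 2 lookups
#4 VA=0xB0441C0149C (r,kernel):
  L0 @0x17[22] → 0x38007  P=1,RW=1,US=1,PS=0
  L1 @0x38[17] → 0x3C007  P=1,RW=1,US=1,PS=0
  L2 @0x3C[14] → 0x3F007  P=1,RW=1,US=1,PS=0
  L3 @0x3F[1] → 0x6B004  P=0,RW=0,US=1,PS=0
  ⇒ fault: PAGE_NOT_PRESENT  — 4 lookups
#5 VA=0xA000201F526 (r,kernel):
  L0 @0x17[20] → 0x43007  P=1,RW=1,US=1,PS=0
  L1 @0x43[0] → 0x46007  P=1,RW=1,US=1,PS=0
  L2 @0x46[16] → 0x49007  P=1,RW=1,US=1,PS=0
  L3 @0x49[31] → 0x4B007  P=1,RW=1,US=1,PS=0
  ⇒ phys 0x4B526  [4 reads]

TLB: [["0xF0340E1F", "0x28"], ["0x780C2000", "0x32"], ["0xA000201F", "0x4B"]]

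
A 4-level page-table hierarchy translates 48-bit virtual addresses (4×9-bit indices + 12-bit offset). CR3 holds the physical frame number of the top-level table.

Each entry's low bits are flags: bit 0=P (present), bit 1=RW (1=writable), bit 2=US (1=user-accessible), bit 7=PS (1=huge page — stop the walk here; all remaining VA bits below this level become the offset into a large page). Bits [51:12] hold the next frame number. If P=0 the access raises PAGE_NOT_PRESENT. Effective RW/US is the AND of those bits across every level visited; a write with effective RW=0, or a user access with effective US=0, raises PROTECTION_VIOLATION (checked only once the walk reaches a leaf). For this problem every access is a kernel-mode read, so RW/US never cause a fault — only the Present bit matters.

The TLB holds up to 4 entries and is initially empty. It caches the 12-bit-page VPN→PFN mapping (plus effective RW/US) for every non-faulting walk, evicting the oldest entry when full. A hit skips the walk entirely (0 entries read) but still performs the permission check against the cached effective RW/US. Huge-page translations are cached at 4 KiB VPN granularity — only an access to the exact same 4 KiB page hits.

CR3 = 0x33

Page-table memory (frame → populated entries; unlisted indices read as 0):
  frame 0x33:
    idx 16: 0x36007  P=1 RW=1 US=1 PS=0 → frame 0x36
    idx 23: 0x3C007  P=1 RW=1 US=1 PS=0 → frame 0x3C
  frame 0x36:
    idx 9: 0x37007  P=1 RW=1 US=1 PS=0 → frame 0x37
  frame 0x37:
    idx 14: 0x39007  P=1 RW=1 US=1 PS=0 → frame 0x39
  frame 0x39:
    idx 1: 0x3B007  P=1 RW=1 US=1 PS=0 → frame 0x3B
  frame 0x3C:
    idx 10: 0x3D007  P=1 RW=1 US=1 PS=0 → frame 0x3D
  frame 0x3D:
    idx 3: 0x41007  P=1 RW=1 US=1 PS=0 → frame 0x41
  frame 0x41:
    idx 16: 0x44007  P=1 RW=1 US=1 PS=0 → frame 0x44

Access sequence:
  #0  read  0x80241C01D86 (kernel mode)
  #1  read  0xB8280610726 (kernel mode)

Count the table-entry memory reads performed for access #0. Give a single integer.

Trace:
#0 VA=0x80241C01D86 (r,kernel):
  [0] read 0x33 idx=16: raw=0x36007 flags P=1 W=1 U=1 S=0
  [1] read 0x36 idx=9: raw=0x37007 flags P=1 W=1 U=1 S=0
  [2] read 0x37 idx=14: raw=0x39007 flags P=1 W=1 U=1 S=0
  [3] read 0x39 idx=1: raw=0x3B007 flags P=1 W=1 U=1 S=0
  ✓ 0x3BD86  — 4 lookups
#1 VA=0xB8280610726 (r,kernel):
  [0] read 0x33 idx=23: raw=0x3C007 flags P=1 W=1 U=1 S=0
  [1] read 0x3C idx=10: raw=0x3D007 flags P=1 W=1 U=1 S=0
  [2] read 0x3D idx=3: raw=0x41007 flags P=1 W=1 U=1 S=0
  [3] read 0x41 idx=16: raw=0x44007 flags P=1 W=1 U=1 S=0
  ✓ 0x44726  — 4 lookups

Entries read for #0: 4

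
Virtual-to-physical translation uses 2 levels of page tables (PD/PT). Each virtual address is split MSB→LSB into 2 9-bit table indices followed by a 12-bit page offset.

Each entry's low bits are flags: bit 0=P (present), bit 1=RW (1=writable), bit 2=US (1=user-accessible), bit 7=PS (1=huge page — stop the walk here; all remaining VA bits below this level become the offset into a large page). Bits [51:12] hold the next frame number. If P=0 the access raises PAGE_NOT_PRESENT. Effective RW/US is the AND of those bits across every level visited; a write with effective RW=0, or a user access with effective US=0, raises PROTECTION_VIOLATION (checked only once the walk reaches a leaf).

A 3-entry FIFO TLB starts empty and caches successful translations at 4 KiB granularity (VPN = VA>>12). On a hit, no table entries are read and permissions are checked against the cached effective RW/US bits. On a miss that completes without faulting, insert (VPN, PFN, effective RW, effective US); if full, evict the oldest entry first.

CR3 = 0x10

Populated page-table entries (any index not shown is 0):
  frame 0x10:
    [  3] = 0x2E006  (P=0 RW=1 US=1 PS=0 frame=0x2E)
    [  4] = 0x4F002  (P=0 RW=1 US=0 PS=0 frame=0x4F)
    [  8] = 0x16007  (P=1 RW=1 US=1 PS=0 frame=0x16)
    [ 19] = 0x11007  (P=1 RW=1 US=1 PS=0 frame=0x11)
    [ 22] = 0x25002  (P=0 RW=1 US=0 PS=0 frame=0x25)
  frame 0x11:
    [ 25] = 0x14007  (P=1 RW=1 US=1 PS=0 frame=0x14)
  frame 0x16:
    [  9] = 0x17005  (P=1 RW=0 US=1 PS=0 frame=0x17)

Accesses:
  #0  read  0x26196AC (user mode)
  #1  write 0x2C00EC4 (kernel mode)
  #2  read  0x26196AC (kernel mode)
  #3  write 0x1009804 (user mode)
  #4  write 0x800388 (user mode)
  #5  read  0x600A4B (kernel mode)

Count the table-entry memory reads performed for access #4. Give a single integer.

Per-access translation:
#0 VA=0x26196AC (r,user):
  [0] read 0x10 idx=19: raw=0x11007 flags P=1 W=1 U=1 S=0
  [1] read 0x11 idx=25: raw=0x14007 flags P=1 W=1 U=1 S=0
  ✓ 0x146AC  — 2 lookups
#1 VA=0x2C00EC4 (w,kernel):
  [0] read 0x10 idx=22: raw=0x25002 flags P=0 W=1 U=0 S=0
  ✗ PAGE_NOT_PRESENT  [1 reads]
#2 VA=0x26196AC (r,kernel):
  TLB hit vpn=0x2619 → PA=0x146AC
#3 VA=0x1009804 (w,user):
  [0] read 0x10 idx=8: raw=0x16007 flags P=1 W=1 U=1 S=0
  [1] read 0x16 idx=9: raw=0x17005 flags P=1 W=0 U=1 S=0
  ✗ PROTECTION_VIOLATION  [2 reads]
#4 VA=0x800388 (w,user):
  [0] read 0x10 idx=4: raw=0x4F002 flags P=0 W=1 U=0 S=0
  ✗ PAGE_NOT_PRESENT  [1 reads]
#5 VA=0x600A4B (r,kernel):
  [0] read 0x10 idx=3: raw=0x2E006 flags P=0 W=1 U=1 S=0
  ✗ PAGE_NOT_PRESENT  [1 reads]

Entries read for #4: 1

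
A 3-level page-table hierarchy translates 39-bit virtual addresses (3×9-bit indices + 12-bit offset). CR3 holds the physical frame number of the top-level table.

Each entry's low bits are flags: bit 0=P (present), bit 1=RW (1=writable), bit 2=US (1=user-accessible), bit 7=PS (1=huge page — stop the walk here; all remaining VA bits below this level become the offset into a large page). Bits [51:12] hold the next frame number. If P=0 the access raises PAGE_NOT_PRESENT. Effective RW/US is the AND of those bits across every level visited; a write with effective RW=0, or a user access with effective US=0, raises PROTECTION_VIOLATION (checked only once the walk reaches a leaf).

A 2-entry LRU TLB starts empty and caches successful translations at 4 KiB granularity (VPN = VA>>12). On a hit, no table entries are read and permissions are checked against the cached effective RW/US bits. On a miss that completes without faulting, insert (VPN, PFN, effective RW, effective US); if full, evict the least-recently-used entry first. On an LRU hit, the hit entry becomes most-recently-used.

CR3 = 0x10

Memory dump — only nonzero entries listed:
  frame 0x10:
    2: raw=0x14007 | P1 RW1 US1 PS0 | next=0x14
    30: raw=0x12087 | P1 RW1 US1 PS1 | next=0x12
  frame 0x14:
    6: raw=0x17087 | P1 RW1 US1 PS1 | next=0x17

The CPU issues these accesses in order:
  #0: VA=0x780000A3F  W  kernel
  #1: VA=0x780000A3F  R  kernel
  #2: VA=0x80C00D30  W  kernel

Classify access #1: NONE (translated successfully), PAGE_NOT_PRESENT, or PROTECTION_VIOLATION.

Walk each access:
#0 VA=0x780000A3F (w,kernel):
  L0: frame=0x10 idx=30 entry=0x12087 [P=1 RW=1 US=1 PS=1]
  → PA=0x12A3F (huge @L0)  (1 entries read)
#1 VA=0x780000A3F (r,kernel):
  TLB hit vpn=0x780000 → PA=0x12A3F
#2 VA=0x80C00D30 (w,kernel):
  L0: frame=0x10 idx=2 entry=0x14007 [P=1 RW=1 US=1 PS=0]
  L1: frame=0x14 idx=6 entry=0x17087 [P=1 RW=1 US=1 PS=1]
  → PA=0x17D30 (huge @L1)  (2 entries read)

Access #1 fault: NONE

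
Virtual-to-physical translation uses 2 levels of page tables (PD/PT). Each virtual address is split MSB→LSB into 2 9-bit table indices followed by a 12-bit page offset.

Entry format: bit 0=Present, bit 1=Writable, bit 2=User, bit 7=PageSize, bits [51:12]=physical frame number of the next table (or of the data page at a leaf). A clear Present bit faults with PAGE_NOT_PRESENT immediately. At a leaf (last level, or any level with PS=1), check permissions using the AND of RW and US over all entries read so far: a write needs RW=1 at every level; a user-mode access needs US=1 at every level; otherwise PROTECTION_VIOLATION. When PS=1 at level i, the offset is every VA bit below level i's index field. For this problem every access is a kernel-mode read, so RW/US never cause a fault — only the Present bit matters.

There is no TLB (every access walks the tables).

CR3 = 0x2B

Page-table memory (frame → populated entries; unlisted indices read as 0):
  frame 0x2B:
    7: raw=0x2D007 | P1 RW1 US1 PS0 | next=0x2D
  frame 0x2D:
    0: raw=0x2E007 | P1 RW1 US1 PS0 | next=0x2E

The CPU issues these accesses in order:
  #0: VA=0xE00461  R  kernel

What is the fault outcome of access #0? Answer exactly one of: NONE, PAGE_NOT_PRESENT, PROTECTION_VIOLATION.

Trace:
#0 VA=0xE00461 (r,kernel):
  [0] read 0x2B idx=7: raw=0x2D007 flags P=1 W=1 U=1 S=0
  [1] read 0x2D idx=0: raw=0x2E007 flags P=1 W=1 U=1 S=0
  ✓ 0x2E461  — 2 lookups

Access #0 fault: NONE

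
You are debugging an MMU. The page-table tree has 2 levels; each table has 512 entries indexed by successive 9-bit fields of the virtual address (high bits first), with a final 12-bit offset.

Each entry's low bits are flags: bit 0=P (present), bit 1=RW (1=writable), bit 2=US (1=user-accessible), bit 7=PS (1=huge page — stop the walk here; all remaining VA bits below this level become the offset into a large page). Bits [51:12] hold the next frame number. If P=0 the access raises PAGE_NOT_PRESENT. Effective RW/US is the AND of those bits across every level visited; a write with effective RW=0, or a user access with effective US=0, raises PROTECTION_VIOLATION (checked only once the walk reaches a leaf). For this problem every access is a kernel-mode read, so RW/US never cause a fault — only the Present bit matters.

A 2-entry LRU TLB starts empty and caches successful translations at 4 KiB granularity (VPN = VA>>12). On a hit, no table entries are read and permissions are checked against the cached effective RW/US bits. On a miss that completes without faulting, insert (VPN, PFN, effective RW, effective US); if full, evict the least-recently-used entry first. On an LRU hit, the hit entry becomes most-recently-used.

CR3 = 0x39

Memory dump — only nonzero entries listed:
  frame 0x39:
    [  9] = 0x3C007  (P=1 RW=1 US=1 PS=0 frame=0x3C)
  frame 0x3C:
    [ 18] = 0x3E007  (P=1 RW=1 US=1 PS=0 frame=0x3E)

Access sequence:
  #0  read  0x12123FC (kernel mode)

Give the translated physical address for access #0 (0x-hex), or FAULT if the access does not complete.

Trace:
#0 VA=0x12123FC (r,kernel):
  [0] read 0x39 idx=9: raw=0x3C007 flags P=1 W=1 U=1 S=0
  [1] read 0x3C idx=18: raw=0x3E007 flags P=1 W=1 U=1 S=0
  → PA=0x3E3FC  (2 entries read)

Access #0 PA: 0x3E3FC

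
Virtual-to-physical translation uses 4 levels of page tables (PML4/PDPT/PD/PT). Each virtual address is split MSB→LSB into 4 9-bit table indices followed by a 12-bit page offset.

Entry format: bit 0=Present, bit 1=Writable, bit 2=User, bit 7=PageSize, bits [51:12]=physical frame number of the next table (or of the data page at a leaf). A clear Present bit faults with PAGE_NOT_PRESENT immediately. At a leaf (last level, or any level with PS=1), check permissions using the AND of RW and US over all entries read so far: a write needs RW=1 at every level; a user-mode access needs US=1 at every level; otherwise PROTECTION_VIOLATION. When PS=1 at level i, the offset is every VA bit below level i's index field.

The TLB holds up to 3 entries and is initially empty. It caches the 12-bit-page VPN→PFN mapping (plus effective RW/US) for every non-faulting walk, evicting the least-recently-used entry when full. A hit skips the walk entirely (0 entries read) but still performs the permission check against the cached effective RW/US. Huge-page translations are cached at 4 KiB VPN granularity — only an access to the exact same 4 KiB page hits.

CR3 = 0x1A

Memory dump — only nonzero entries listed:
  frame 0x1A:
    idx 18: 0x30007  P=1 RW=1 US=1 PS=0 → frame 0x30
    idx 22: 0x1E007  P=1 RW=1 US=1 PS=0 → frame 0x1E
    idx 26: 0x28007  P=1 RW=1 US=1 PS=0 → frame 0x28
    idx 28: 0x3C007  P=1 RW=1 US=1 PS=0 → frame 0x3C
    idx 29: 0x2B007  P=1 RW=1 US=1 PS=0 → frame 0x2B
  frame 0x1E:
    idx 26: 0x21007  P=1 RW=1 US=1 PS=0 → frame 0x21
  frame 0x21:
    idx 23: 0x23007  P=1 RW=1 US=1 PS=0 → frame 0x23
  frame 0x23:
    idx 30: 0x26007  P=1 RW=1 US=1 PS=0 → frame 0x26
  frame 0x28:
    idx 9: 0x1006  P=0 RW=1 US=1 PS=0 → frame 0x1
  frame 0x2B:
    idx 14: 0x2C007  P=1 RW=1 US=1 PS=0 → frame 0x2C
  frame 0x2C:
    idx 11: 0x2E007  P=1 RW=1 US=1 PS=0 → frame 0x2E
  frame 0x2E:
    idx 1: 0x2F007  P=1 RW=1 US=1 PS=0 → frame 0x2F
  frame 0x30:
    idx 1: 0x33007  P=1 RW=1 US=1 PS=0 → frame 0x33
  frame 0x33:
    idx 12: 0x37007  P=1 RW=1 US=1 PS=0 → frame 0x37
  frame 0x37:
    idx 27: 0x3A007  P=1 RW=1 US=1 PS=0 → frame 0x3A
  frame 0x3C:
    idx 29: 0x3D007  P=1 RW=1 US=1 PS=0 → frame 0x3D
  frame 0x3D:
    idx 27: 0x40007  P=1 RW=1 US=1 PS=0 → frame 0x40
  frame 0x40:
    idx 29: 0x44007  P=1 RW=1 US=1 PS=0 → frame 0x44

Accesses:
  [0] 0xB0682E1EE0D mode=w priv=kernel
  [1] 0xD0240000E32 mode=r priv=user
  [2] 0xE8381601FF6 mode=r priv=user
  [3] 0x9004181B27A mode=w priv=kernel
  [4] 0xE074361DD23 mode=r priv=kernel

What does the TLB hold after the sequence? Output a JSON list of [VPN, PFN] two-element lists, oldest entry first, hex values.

Trace:
#0 VA=0xB0682E1EE0D (w,kernel):
  [0] read 0x1A idx=22: raw=0x1E007 flags P=1 W=1 U=1 S=0
  [1] read 0x1E idx=26: raw=0x21007 flags P=1 W=1 U=1 S=0
  [2] read 0x21 idx=23: raw=0x23007 flags P=1 W=1 U=1 S=0
  [3] read 0x23 idx=30: raw=0x26007 flags P=1 W=1 U=1 S=0
  ✓ 0x26E0D  — 4 lookups
#1 VA=0xD0240000E32 (r,user):
  [0] read 0x1A idx=26: raw=0x28007 flags P=1 W=1 U=1 S=0
  [1] read 0x28 idx=9: raw=0x1006 flags P=0 W=1 U=1 S=0
  → PAGE_NOT_PRESENT  (2 entries read)
#2 VA=0xE8381601FF6 (r,user):
  [0] read 0x1A idx=29: raw=0x2B007 flags P=1 W=1 U=1 S=0
  [1] read 0x2B idx=14: raw=0x2C007 flags P=1 W=1 U=1 S=0
  [2] read 0x2C idx=11: raw=0x2E007 flags P=1 W=1 U=1 S=0
  [3] read 0x2E idx=1: raw=0x2F007 flags P=1 W=1 U=1 S=0
  ✓ 0x2FFF6  — 4 lookups
#3 VA=0x9004181B27A (w,kernel):
  [0] read 0x1A idx=18: raw=0x30007 flags P=1 W=1 U=1 S=0
  [1] read 0x30 idx=1: raw=0x33007 flags P=1 W=1 U=1 S=0
  [2] read 0x33 idx=12: raw=0x37007 flags P=1 W=1 U=1 S=0
  [3] read 0x37 idx=27: raw=0x3A007 flags P=1 W=1 U=1 S=0
  ✓ 0x3A27A  — 4 lookups
#4 VA=0xE074361DD23 (r,kernel):
  [0] read 0x1A idx=28: raw=0x3C007 flags P=1 W=1 U=1 S=0
  [1] read 0x3C idx=29: raw=0x3D007 flags P=1 W=1 U=1 S=0
  [2] read 0x3D idx=27: raw=0x40007 flags P=1 W=1 U=1 S=0
  [3] read 0x40 idx=29: raw=0x44007 flags P=1 W=1 U=1 S=0
  ✓ 0x44D23  — 4 lookups

TLB: [["0xE8381601", "0x2F"], ["0x9004181B", "0x3A"], ["0xE074361D", "0x44"]]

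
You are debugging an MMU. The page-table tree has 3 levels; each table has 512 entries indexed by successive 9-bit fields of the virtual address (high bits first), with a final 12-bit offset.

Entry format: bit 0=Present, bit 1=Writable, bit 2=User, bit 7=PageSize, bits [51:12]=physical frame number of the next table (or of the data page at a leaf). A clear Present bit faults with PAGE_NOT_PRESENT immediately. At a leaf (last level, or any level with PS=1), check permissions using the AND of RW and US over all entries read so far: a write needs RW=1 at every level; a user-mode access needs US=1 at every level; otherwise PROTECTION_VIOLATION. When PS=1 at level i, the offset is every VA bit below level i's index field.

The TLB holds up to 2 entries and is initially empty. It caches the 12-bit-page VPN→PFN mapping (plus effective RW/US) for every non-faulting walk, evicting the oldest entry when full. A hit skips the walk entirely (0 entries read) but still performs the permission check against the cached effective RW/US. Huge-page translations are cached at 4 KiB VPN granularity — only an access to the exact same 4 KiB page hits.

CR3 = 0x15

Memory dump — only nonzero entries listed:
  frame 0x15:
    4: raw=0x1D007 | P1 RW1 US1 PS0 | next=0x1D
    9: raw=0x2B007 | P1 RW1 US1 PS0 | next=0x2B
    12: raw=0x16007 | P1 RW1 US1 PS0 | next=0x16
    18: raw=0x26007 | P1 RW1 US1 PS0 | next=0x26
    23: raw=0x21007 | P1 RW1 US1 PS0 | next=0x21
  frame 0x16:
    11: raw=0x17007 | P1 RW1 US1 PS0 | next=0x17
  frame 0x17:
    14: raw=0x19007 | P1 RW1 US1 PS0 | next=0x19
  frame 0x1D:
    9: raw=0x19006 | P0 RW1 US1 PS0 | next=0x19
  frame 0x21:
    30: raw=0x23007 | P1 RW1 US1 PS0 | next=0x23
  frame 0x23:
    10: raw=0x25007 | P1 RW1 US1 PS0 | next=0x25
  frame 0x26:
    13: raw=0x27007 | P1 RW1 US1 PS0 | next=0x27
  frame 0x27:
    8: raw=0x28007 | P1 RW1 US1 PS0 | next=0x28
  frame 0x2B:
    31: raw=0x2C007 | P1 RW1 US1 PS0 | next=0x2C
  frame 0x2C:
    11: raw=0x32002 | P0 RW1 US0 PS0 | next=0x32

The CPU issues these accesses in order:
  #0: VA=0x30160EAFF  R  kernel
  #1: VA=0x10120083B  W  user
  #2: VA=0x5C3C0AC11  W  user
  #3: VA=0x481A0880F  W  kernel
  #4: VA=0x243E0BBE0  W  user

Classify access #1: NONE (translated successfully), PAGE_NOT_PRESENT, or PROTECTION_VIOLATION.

Trace:
#0 VA=0x30160EAFF (r,kernel):
  L0: frame=0x15 idx=12 entry=0x16007 [P=1 RW=1 US=1 PS=0]
  L1: frame=0x16 idx=11 entry=0x17007 [P=1 RW=1 US=1 PS=0]
  L2: frame=0x17 idx=14 entry=0x19007 [P=1 RW=1 US=1 PS=0]
  ⇒ phys 0x19AFF  [3 reads]
#1 VA=0x10120083B (w,user):
  L0: frame=0x15 idx=4 entry=0x1D007 [P=1 RW=1 US=1 PS=0]
  L1: frame=0x1D idx=9 entry=0x19006 [P=0 RW=1 US=1 PS=0]
  → PAGE_NOT_PRESENT  (2 entries read)
#2 VA=0x5C3C0AC11 (w,user):
  L0: frame=0x15 idx=23 entry=0x21007 [P=1 RW=1 US=1 PS=0]
  L1: frame=0x21 idx=30 entry=0x23007 [P=1 RW=1 US=1 PS=0]
  L2: frame=0x23 idx=10 entry=0x25007 [P=1 RW=1 US=1 PS=0]
  ⇒ phys 0x25C11  [3 reads]
#3 VA=0x481A0880F (w,kernel):
  L0: frame=0x15 idx=18 entry=0x26007 [P=1 RW=1 US=1 PS=0]
  L1: frame=0x26 idx=13 entry=0x27007 [P=1 RW=1 US=1 PS=0]
  L2: frame=0x27 idx=8 entry=0x28007 [P=1 RW=1 US=1 PS=0]
  ⇒ phys 0x2880F  [3 reads]
#4 VA=0x243E0BBE0 (w,user):
  L0: frame=0x15 idx=9 entry=0x2B007 [P=1 RW=1 US=1 PS=0]
  L1: frame=0x2B idx=31 entry=0x2C007 [P=1 RW=1 US=1 PS=0]
  L2: frame=0x2C idx=11 entry=0x32002 [P=0 RW=1 US=0 PS=0]
  → PAGE_NOT_PRESENT  (3 entries read)

Access #1 fault: PAGE_NOT_PRESENT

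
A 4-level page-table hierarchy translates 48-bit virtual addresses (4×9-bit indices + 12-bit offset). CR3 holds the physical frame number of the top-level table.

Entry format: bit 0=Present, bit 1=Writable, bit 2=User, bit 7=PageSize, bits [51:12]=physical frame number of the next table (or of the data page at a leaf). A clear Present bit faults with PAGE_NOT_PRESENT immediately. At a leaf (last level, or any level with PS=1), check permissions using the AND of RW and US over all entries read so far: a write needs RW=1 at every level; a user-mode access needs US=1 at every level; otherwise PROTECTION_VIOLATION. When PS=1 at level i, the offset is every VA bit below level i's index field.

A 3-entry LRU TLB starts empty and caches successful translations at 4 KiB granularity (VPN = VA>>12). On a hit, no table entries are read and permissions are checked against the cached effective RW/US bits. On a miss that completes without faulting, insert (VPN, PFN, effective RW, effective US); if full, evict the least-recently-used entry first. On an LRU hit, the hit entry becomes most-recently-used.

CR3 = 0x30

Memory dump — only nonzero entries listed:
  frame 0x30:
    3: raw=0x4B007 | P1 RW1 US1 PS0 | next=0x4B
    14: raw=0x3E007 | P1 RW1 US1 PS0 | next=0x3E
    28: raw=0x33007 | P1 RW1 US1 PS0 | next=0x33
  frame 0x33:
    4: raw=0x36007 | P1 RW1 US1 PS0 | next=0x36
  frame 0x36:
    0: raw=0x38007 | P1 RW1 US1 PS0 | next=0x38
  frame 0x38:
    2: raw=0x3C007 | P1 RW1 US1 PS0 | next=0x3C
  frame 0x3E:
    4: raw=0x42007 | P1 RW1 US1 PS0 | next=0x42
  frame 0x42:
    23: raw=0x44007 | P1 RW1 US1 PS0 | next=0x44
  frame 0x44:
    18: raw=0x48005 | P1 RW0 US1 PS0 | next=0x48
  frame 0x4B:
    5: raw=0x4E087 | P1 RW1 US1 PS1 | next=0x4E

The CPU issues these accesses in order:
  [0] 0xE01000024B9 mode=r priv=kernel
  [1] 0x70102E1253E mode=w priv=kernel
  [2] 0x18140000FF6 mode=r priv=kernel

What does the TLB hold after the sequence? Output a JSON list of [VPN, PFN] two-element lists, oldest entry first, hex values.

Walk each access:
#0 VA=0xE01000024B9 (r,kernel):
  lvl0: tbl 0x30, slot 28 ⇒ 0x33007 (P1/RW1/US1/PS0)
  lvl1: tbl 0x33, slot 4 ⇒ 0x36007 (P1/RW1/US1/PS0)
  lvl2: tbl 0x36, slot 0 ⇒ 0x38007 (P1/RW1/US1/PS0)
  lvl3: tbl 0x38, slot 2 ⇒ 0x3C007 (P1/RW1/US1/PS0)
  → PA=0x3C4B9  (4 entries read)
#1 VA=0x70102E1253E (w,kernel):
  lvl0: tbl 0x30, slot 14 ⇒ 0x3E007 (P1/RW1/US1/PS0)
  lvl1: tbl 0x3E, slot 4 ⇒ 0x42007 (P1/RW1/US1/PS0)
  lvl2: tbl 0x42, slot 23 ⇒ 0x44007 (P1/RW1/US1/PS0)
  lvl3: tbl 0x44, slot 18 ⇒ 0x48005 (P1/RW0/US1/PS0)
  ✗ PROTECTION_VIOLATION  [4 reads]
#2 VA=0x18140000FF6 (r,kernel):
  lvl0: tbl 0x30, slot 3 ⇒ 0x4B007 (P1/RW1/US1/PS0)
  lvl1: tbl 0x4B, slot 5 ⇒ 0x4E087 (P1/RW1/US1/PS1)
  → PA=0x4EFF6 (huge @L1)  (2 entries read)

TLB: [["0xE0100002", "0x3C"], ["0x18140000", "0x4E"]]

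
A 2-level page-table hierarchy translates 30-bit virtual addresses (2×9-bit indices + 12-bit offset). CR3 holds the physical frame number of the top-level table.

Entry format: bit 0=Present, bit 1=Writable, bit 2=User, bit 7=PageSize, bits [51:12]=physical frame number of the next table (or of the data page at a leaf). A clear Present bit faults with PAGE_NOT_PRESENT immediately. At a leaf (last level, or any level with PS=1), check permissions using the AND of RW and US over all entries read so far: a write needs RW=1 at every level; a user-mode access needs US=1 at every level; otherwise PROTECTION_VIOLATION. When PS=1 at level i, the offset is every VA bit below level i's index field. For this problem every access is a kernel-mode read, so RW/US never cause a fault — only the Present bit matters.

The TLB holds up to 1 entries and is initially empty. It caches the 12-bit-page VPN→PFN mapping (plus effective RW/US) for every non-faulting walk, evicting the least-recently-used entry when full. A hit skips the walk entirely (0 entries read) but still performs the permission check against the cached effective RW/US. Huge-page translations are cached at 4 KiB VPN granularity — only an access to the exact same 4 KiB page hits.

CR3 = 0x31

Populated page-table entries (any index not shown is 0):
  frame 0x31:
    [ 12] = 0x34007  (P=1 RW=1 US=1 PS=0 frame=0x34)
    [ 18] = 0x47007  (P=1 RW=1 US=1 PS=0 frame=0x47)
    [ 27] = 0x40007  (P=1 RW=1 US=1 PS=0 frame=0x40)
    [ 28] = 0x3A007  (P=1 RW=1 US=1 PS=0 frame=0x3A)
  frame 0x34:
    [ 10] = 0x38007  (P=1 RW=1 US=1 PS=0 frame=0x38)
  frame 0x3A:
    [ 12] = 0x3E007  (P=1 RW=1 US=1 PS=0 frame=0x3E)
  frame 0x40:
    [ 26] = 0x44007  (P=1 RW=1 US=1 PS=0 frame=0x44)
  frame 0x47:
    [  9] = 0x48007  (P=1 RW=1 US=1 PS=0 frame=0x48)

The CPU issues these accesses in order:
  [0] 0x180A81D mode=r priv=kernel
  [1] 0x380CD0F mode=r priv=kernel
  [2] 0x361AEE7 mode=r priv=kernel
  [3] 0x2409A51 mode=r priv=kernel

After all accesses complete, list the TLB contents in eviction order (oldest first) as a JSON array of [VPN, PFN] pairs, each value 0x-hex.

Per-access translation:
#0 VA=0x180A81D (r,kernel):
  L0 @0x31[12] → 0x34007  P=1,RW=1,US=1,PS=0
  L1 @0x34[10] → 0x38007  P=1,RW=1,US=1,PS=0
  ⇒ phys 0x3881D  [2 reads]
#1 VA=0x380CD0F (r,kernel):
  L0 @0x31[28] → 0x3A007  P=1,RW=1,US=1,PS=0
  L1 @0x3A[12] → 0x3E007  P=1,RW=1,US=1,PS=0
  ⇒ phys 0x3ED0F  [2 reads]
#2 VA=0x361AEE7 (r,kernel):
  L0 @0x31[27] → 0x40007  P=1,RW=1,US=1,PS=0
  L1 @0x40[26] → 0x44007  P=1,RW=1,US=1,PS=0
  ⇒ phys 0x44EE7  [2 reads]
#3 VA=0x2409A51 (r,kernel):
  L0 @0x31[18] → 0x47007  P=1,RW=1,US=1,PS=0
  L1 @0x47[9] → 0x48007  P=1,RW=1,US=1,PS=0
  ⇒ phys 0x48A51  [2 reads]

TLB: [["0x2409", "0x48"]]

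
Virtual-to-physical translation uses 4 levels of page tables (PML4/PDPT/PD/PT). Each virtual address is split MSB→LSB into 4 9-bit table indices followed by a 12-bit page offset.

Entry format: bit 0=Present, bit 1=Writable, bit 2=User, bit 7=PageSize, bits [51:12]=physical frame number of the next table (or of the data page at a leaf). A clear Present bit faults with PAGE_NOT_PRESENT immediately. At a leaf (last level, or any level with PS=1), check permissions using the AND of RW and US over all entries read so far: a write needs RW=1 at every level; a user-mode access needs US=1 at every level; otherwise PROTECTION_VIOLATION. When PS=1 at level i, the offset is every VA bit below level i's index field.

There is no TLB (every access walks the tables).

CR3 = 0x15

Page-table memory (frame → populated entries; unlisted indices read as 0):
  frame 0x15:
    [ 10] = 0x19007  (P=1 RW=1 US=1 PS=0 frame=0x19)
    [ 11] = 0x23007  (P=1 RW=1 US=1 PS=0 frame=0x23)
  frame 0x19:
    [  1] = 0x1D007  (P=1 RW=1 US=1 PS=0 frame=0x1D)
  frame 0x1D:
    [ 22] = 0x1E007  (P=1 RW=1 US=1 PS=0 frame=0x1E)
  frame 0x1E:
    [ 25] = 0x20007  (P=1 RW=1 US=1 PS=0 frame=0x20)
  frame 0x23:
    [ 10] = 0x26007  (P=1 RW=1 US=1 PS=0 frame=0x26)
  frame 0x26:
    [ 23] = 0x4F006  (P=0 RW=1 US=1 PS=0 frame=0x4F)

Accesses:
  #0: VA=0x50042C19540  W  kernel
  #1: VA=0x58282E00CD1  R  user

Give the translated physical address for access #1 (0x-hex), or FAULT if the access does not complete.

Trace:
#0 VA=0x50042C19540 (w,kernel):
  L0: frame=0x15 idx=10 entry=0x19007 [P=1 RW=1 US=1 PS=0]
  L1: frame=0x19 idx=1 entry=0x1D007 [P=1 RW=1 US=1 PS=0]
  L2: frame=0x1D idx=22 entry=0x1E007 [P=1 RW=1 US=1 PS=0]
  L3: frame=0x1E idx=25 entry=0x20007 [P=1 RW=1 US=1 PS=0]
  → PA=0x20540  (4 entries read)
#1 VA=0x58282E00CD1 (r,user):
  L0: frame=0x15 idx=11 entry=0x23007 [P=1 RW=1 US=1 PS=0]
  L1: frame=0x23 idx=10 entry=0x26007 [P=1 RW=1 US=1 PS=0]
  L2: frame=0x26 idx=23 entry=0x4F006 [P=0 RW=1 US=1 PS=0]
  ✗ PAGE_NOT_PRESENT  [3 reads]

Access #1 PA: FAULT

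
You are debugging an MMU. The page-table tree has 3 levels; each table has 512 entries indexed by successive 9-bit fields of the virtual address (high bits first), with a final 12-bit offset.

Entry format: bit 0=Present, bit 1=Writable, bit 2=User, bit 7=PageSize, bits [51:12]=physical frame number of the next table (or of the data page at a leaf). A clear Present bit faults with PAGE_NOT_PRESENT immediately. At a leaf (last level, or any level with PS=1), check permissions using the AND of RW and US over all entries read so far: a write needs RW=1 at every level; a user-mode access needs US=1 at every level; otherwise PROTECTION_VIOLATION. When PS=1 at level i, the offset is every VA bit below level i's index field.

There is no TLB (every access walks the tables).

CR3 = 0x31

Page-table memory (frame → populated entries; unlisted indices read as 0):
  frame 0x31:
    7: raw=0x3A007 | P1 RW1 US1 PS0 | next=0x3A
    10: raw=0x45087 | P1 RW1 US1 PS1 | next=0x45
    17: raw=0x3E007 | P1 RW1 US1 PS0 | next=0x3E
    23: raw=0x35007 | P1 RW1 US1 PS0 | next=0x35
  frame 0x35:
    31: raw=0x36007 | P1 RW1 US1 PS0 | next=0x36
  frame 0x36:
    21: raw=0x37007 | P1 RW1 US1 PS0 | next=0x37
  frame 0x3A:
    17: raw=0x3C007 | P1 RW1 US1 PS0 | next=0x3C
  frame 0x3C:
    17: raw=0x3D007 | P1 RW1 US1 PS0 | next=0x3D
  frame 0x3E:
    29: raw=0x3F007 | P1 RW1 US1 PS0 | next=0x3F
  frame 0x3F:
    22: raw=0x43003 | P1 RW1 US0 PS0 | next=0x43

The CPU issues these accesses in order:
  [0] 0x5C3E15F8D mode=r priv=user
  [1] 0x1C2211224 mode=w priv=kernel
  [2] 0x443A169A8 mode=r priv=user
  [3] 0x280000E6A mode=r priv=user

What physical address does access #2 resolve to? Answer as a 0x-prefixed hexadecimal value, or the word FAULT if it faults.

Walk each access:
#0 VA=0x5C3E15F8D (r,user):
  L0: frame=0x31 idx=23 entry=0x35007 [P=1 RW=1 US=1 PS=0]
  L1: frame=0x35 idx=31 entry=0x36007 [P=1 RW=1 US=1 PS=0]
  L2: frame=0x36 idx=21 entry=0x37007 [P=1 RW=1 US=1 PS=0]
  ⇒ phys 0x37F8D  [3 reads]
#1 VA=0x1C2211224 (w,kernel):
  L0: frame=0x31 idx=7 entry=0x3A007 [P=1 RW=1 US=1 PS=0]
  L1: frame=0x3A idx=17 entry=0x3C007 [P=1 RW=1 US=1 PS=0]
  L2: frame=0x3C idx=17 entry=0x3D007 [P=1 RW=1 US=1 PS=0]
  ⇒ phys 0x3D224  [3 reads]
#2 VA=0x443A169A8 (r,user):
  L0: frame=0x31 idx=17 entry=0x3E007 [P=1 RW=1 US=1 PS=0]
  L1: frame=0x3E idx=29 entry=0x3F007 [P=1 RW=1 US=1 PS=0]
  L2: frame=0x3F idx=22 entry=0x43003 [P=1 RW=1 US=0 PS=0]
  ⇒ fault: PROTECTION_VIOLATION  — 3 lookups
#3 VA=0x280000E6A (r,user):
  L0: frame=0x31 idx=10 entry=0x45087 [P=1 RW=1 US=1 PS=1]
  ⇒ phys 0x45E6A (huge @L0)  [1 reads]

Access #2 PA: FAULT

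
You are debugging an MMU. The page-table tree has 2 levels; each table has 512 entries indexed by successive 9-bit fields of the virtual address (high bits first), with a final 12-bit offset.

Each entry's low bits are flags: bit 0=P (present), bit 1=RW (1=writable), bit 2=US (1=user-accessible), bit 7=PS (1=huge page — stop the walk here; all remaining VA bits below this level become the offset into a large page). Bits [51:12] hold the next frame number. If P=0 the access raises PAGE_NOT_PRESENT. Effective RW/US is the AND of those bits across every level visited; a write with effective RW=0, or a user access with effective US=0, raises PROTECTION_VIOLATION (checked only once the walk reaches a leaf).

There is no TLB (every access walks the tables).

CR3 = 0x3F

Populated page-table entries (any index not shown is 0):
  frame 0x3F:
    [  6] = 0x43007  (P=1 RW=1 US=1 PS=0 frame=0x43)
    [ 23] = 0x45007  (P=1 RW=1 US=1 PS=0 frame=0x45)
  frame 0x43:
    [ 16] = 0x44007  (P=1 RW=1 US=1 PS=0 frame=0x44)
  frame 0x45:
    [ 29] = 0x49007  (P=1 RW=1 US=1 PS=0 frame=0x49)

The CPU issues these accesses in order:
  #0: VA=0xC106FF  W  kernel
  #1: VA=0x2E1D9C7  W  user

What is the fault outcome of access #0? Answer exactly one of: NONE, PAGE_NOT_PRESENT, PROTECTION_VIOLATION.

Per-access translation:
#0 VA=0xC106FF (w,kernel):
  L0 @0x3F[6] → 0x43007  P=1,RW=1,US=1,PS=0
  L1 @0x43[16] → 0x44007  P=1,RW=1,US=1,PS=0
  ✓ 0x446FF  — 2 lookups
#1 VA=0x2E1D9C7 (w,user):
  L0 @0x3F[23] → 0x45007  P=1,RW=1,US=1,PS=0
  L1 @0x45[29] → 0x49007  P=1,RW=1,US=1,PS=0
  ✓ 0x499C7  — 2 lookups

Access #0 fault: NONE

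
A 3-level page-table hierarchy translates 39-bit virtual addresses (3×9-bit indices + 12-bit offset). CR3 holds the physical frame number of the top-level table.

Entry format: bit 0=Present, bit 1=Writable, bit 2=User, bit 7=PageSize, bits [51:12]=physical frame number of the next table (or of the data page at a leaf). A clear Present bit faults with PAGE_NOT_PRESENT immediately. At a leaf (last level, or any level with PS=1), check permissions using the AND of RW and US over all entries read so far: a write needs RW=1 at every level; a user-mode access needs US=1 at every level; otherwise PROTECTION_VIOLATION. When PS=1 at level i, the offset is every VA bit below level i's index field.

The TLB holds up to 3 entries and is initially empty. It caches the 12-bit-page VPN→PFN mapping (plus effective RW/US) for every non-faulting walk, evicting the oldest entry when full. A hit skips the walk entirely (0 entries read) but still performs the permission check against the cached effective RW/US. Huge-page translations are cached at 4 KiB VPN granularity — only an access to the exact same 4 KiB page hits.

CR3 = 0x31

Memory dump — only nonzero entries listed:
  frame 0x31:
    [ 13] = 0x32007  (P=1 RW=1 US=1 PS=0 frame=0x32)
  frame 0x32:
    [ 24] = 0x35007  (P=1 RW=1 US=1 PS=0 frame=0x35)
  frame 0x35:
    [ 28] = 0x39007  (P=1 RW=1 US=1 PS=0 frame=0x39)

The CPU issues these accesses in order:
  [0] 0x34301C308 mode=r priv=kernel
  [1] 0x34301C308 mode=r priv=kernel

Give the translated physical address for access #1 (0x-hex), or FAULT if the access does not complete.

Trace:
#0 VA=0x34301C308 (r,kernel):
  lvl0: tbl 0x31, slot 13 ⇒ 0x32007 (P1/RW1/US1/PS0)
  lvl1: tbl 0x32, slot 24 ⇒ 0x35007 (P1/RW1/US1/PS0)
  lvl2: tbl 0x35, slot 28 ⇒ 0x39007 (P1/RW1/US1/PS0)
  ⇒ phys 0x39308  [3 reads]
#1 VA=0x34301C308 (r,kernel):
  TLB hit vpn=0x34301C → PA=0x39308

Access #1 PA: 0x39308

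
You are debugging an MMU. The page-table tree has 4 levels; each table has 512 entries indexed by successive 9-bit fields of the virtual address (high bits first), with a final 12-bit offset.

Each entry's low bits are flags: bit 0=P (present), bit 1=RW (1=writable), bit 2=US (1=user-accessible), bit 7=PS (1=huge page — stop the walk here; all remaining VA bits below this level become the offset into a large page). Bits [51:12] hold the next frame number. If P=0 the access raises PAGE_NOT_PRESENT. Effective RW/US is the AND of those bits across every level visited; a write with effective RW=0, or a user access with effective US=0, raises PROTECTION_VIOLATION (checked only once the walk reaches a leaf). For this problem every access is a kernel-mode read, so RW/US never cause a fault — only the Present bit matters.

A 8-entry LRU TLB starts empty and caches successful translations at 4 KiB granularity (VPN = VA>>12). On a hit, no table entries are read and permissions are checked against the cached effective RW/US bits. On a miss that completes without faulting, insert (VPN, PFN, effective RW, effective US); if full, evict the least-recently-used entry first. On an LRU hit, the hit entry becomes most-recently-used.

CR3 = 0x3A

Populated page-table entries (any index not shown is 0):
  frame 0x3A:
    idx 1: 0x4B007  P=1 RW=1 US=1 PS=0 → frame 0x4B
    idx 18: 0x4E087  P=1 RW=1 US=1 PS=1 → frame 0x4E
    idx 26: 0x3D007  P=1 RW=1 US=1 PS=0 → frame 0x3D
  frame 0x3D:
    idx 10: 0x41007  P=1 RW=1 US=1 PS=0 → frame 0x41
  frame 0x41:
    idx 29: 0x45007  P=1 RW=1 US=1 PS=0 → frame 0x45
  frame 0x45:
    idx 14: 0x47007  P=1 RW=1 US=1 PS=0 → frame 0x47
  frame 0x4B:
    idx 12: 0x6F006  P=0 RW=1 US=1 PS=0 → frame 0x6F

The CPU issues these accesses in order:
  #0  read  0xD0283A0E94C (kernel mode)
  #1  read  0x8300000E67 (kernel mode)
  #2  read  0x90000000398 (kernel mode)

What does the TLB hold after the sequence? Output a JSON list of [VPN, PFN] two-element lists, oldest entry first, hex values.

Per-access translation:
#0 VA=0xD0283A0E94C (r,kernel):
  [0] read 0x3A idx=26: raw=0x3D007 flags P=1 W=1 U=1 S=0
  [1] read 0x3D idx=10: raw=0x41007 flags P=1 W=1 U=1 S=0
  [2] read 0x41 idx=29: raw=0x45007 flags P=1 W=1 U=1 S=0
  [3] read 0x45 idx=14: raw=0x47007 flags P=1 W=1 U=1 S=0
  ⇒ phys 0x4794C  [4 reads]
#1 VA=0x8300000E67 (r,kernel):
  [0] read 0x3A idx=1: raw=0x4B007 flags P=1 W=1 U=1 S=0
  [1] read 0x4B idx=12: raw=0x6F006 flags P=0 W=1 U=1 S=0
  ✗ PAGE_NOT_PRESENT  [2 reads]
#2 VA=0x90000000398 (r,kernel):
  [0] read 0x3A idx=18: raw=0x4E087 flags P=1 W=1 U=1 S=1
  ⇒ phys 0x4E398 (huge @L0)  [1 reads]

TLB: [["0xD0283A0E", "0x47"], ["0x90000000", "0x4E"]]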